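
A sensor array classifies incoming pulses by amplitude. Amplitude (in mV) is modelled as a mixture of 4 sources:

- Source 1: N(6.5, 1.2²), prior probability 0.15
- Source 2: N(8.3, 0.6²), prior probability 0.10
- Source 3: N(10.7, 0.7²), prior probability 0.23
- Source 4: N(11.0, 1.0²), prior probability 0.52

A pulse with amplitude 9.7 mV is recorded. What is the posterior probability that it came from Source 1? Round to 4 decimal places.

0.0100

Posterior ∝ prior × likelihood, so P(k | x) ∝ w_k f_k(x); normalise over all components.
Normal densities:
  L_1 = (1/(1.2·√(2π)))·exp(−(9.7−6.5)²/(2·1.2²)) = 0.332452·exp(-3.55556) = 0.00949666
  L_2 = (1/(0.6·√(2π)))·exp(−(9.7−8.3)²/(2·0.6²)) = 0.664904·exp(-2.72222) = 0.0437031
  L_3 = (1/(0.7·√(2π)))·exp(−(9.7−10.7)²/(2·0.7²)) = 0.569918·exp(-1.02041) = 0.205426
  L_4 = (1/(1.0·√(2π)))·exp(−(9.7−11.0)²/(2·1.0²)) = 0.398942·exp(-0.84500) = 0.171369
Unnormalised posteriors:
  w_1·L_1 = 0.15 × 0.00949666 = 0.0014245
  w_2·L_2 = 0.10 × 0.0437031 = 0.00437031
  w_3·L_3 = 0.23 × 0.205426 = 0.0472479
  w_4·L_4 = 0.52 × 0.171369 = 0.0891117
Sum: 0.0014245 + 0.00437031 + 0.0472479 + 0.0891117 = 0.142154
P(Source 1 | 9.7 mV) ≈ 0.0100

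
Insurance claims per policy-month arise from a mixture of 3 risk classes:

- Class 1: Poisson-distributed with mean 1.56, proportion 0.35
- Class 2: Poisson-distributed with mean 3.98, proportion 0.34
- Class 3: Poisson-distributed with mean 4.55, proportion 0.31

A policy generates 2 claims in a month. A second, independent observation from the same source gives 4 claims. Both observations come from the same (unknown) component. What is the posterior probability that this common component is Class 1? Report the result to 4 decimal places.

0.2224

Posterior ∝ prior × likelihood, so P(k | x) ∝ w_k f_k(x); normalise over all components.
Since both observations come from the same component, the likelihood for component k is f_k(x₁)·f_k(x₂).
  f_1 = [0.255694] × [0.0518547] = 0.0132589
  f_2 = [0.147994] × [0.195357] = 0.0289117
  f_3 = [0.109384] × [0.18871] = 0.0206418
Prior × likelihood for each component:
  w_1·f_1 = 0.35 × 0.0132589 = 0.00464062
  w_2·f_2 = 0.34 × 0.0289117 = 0.00982997
  w_3·f_3 = 0.31 × 0.0206418 = 0.00639895
Sum: 0.00464062 + 0.00982997 + 0.00639895 = 0.0208695
So the posterior for Class 1 is 0.00464062 / 0.0208695 ≈ 0.2224.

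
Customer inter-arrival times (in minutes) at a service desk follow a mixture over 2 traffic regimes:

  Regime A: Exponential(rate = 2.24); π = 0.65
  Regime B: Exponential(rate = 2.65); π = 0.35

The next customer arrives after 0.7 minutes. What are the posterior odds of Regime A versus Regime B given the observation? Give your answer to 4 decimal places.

2.0917

The posterior odds equal the prior odds times the likelihood ratio: (P(Z=i)/P(Z=j))·(f_i(x)/f_j(x)).
Exponential densities:
  p_A = 2.24·e^(−2.24·0.7) = 2.24·e^(−1.5680) = 0.466954
  p_B = 2.65·e^(−2.65·0.7) = 2.65·e^(−1.8550) = 0.4146
Posterior odds = (P(Z=A)·p_A) / (P(Z=B)·p_B) = (0.65·0.466954) / (0.35·0.4146) = 0.30352 / 0.14511 ≈ 2.0917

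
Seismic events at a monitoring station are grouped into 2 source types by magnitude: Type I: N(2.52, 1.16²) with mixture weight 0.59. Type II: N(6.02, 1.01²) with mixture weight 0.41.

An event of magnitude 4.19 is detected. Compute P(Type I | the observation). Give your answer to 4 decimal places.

Apply Bayes' rule: the posterior for each component is proportional to its prior times its likelihood at x.
Normal densities:
  p_I = (1/(1.16·√(2π)))·exp(−(4.19−2.52)²/(2·1.16²)) = 0.343916·exp(-1.03630) = 0.122009
  p_II = (1/(1.01·√(2π)))·exp(−(4.19−6.02)²/(2·1.01²)) = 0.394992·exp(-1.64146) = 0.0765091
Prior × likelihood for each component:
  π_I·p_I = 0.59 × 0.122009 = 0.0719852
  π_II·p_II = 0.41 × 0.0765091 = 0.0313687
Marginal: 0.0719852 + 0.0313687 = 0.103354
So the posterior for Type I is 0.0719852 / 0.103354 ≈ 0.6965.

0.6965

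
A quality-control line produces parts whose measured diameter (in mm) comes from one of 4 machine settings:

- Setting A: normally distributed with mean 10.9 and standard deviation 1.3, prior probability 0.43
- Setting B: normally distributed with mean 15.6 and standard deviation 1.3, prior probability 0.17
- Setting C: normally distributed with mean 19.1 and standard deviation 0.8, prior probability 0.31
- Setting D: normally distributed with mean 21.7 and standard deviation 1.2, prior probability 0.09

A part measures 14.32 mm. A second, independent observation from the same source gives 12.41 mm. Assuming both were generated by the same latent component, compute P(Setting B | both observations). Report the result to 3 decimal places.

Posterior ∝ prior × likelihood, so P(k | x) ∝ P(Z=k) f_k(x); normalise over all components.
Since both observations come from the same component, the likelihood for component k is f_k(x₁)·f_k(x₂).
  f_A = [0.00964056] × [0.156314] = 0.00150695
  f_B = [0.188995] × [0.0151163] = 0.0028569
  f_C = [8.8212e-09] × [3.25393e-16] = 2.87036e-24
  f_D = [2.03553e-09] × [3.21629e-14] = 6.54686e-23
Unnormalised posteriors:
  P(Z=A)·f_A = 0.43 × 0.00150695 = 0.00064799
  P(Z=B)·f_B = 0.17 × 0.0028569 = 0.000485672
  P(Z=C)·f_C = 0.31 × 2.87036e-24 = 8.89811e-25
  P(Z=D)·f_D = 0.09 × 6.54686e-23 = 5.89217e-24
Normaliser: 0.00064799 + 0.000485672 + 8.89811e-25 + 5.89217e-24 = 0.00113366
Responsibility of Setting B: 0.000485672 / 0.00113366 ≈ 0.428

0.428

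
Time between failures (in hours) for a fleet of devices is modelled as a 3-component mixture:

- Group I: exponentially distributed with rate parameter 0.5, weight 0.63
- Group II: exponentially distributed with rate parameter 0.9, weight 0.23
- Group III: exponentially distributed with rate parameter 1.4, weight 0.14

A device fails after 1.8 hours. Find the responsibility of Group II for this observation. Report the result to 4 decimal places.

0.2217

Posterior ∝ prior × likelihood, so P(k | x) ∝ π_k f_k(x); normalise over all components.
Component likelihoods at x = 1.8 hours:
  f_I = 0.203285
  f_II = 0.178109
  f_III = 0.112643
Weight by the priors:
  π_I·f_I = 0.63 × 0.203285 = 0.128069
  π_II·f_II = 0.23 × 0.178109 = 0.040965
  π_III·f_III = 0.14 × 0.112643 = 0.0157701
Normaliser: 0.128069 + 0.040965 + 0.0157701 = 0.184805
P(Group II | the observation) = 0.040965 / 0.184805 ≈ 0.2217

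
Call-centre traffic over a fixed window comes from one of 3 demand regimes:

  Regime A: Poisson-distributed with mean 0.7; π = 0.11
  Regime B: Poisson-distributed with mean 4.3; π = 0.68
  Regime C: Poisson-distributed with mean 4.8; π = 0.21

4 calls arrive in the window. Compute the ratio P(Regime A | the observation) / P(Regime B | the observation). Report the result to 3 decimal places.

0.004

Since P(k|x) ∝ π_k f_k(x), the posterior odds are π_i f_i(x) / (π_j f_j(x)).
Component likelihoods at x = 4 calls:
  f_A = e^(−0.7)·0.7^4/4! = 0.00496792
  f_B = e^(−4.3)·4.3^4/4! = 0.193284
  f_C = e^(−4.8)·4.8^4/4! = 0.182029
Posterior odds = (π_A·f_A) / (π_B·f_B) = (0.11·0.00496792) / (0.68·0.193284) = 0.000546471 / 0.131433 ≈ 0.004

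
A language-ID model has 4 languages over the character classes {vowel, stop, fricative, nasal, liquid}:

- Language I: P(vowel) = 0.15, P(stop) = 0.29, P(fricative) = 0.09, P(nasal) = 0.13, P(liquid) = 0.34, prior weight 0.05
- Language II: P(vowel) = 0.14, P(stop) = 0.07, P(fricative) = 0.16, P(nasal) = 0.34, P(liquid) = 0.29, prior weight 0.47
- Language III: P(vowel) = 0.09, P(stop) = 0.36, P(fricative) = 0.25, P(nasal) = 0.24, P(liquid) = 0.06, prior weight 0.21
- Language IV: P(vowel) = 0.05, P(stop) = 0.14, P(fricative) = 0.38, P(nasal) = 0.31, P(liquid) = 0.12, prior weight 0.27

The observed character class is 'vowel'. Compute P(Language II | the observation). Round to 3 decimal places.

0.623

P(component k | x) = π_k·f_k(x) / marginal(x), where marginal(x) = Σ_j π_j·f_j(x).
Component likelihoods at x = 'vowel':
  L_I = P(vowel | comp) = 0.15
  L_II = P(vowel | comp) = 0.14
  L_III = P(vowel | comp) = 0.09
  L_IV = P(vowel | comp) = 0.05
Multiply by the mixture weights:
  π_I·L_I = 0.05 × 0.15 = 0.0075
  π_II·L_II = 0.47 × 0.14 = 0.0658
  π_III·L_III = 0.21 × 0.09 = 0.0189
  π_IV·L_IV = 0.27 × 0.05 = 0.0135
Marginal: 0.0075 + 0.0658 + 0.0189 + 0.0135 = 0.1057
P(Language II | 'vowel') = 0.0658 / 0.1057 ≈ 0.623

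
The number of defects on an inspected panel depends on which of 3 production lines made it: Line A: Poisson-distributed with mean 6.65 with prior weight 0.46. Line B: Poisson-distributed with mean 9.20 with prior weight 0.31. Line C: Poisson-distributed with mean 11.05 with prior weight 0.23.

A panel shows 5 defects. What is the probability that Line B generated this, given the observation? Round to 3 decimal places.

0.198

By Bayes' theorem, P(k | x) = π_k f_k(x) / Σ_j π_j f_j(x).
Evaluate each component's likelihood at the observed value:
  f_A = 0.140239
  f_B = 0.0554943
  f_C = 0.021811
Unnormalised posteriors:
  π_A·f_A = 0.46 × 0.140239 = 0.0645099
  π_B·f_B = 0.31 × 0.0554943 = 0.0172032
  π_C·f_C = 0.23 × 0.021811 = 0.00501654
Normaliser: 0.0645099 + 0.0172032 + 0.00501654 = 0.0867297
P(Line B | x) ≈ 0.198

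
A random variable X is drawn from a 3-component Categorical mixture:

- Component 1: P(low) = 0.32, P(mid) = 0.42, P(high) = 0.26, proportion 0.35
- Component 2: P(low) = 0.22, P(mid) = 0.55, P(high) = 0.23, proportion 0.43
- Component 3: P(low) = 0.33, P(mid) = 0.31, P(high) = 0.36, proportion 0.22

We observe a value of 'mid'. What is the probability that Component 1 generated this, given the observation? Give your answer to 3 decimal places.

0.325

Posterior ∝ prior × likelihood, so P(k | x) ∝ w_k f_k(x); normalise over all components.
Categorical probabilities:
  f_1 = P(mid | comp) = 0.42
  f_2 = P(mid | comp) = 0.55
  f_3 = P(mid | comp) = 0.31
Unnormalised posteriors:
  w_1·f_1 = 0.35 × 0.42 = 0.147
  w_2·f_2 = 0.43 × 0.55 = 0.2365
  w_3·f_3 = 0.22 × 0.31 = 0.0682
Denominator: 0.147 + 0.2365 + 0.0682 = 0.4517
P(Component 1 | data) = 0.147 / 0.4517 ≈ 0.325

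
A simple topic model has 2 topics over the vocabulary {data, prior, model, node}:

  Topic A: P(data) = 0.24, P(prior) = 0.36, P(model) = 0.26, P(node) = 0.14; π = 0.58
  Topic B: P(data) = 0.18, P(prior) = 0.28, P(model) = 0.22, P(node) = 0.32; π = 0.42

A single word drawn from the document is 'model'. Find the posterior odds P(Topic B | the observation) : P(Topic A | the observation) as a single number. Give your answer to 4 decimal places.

0.6127

Posterior odds = (π_i f_i(x)) / (π_j f_j(x)); the normalising sum cancels.
Evaluate each component's likelihood at the observed value:
  f_A = 0.26
  f_B = 0.22
0.0924 / 0.1508 ≈ 0.6127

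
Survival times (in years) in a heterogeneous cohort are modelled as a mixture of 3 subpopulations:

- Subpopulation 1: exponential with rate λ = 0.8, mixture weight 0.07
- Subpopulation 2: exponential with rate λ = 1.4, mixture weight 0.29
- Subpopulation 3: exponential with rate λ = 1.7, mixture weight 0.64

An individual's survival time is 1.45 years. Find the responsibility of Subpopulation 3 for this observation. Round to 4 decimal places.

0.5661

Apply Bayes' rule: the posterior for each component is proportional to its prior times its likelihood at x.
Exponential densities:
  L_1 = 0.250789
  L_2 = 0.18387
  L_3 = 0.144515
Weight by the priors:
  P(Z=1)·L_1 = 0.07 × 0.250789 = 0.0175552
  P(Z=2)·L_2 = 0.29 × 0.18387 = 0.0533222
  P(Z=3)·L_3 = 0.64 × 0.144515 = 0.0924896
Normaliser: 0.0175552 + 0.0533222 + 0.0924896 = 0.163367
So the posterior for Subpopulation 3 is 0.0924896 / 0.163367 ≈ 0.5661.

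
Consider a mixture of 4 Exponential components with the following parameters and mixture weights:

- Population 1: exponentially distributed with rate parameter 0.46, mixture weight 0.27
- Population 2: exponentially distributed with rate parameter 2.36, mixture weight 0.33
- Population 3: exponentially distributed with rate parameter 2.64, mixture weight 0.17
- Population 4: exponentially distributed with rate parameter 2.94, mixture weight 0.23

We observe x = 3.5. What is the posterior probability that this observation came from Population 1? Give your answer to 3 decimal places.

0.989

By Bayes' theorem, P(k | x) = π_k f_k(x) / Σ_j π_j f_j(x).
Exponential densities:
  f_1 = 0.46·e^(−0.46·3.5) = 0.46·e^(−1.6100) = 0.0919483
  f_2 = 2.36·e^(−2.36·3.5) = 2.36·e^(−8.2600) = 0.000610435
  f_3 = 2.64·e^(−2.64·3.5) = 2.64·e^(−9.2400) = 0.000256285
  f_4 = 2.94·e^(−2.94·3.5) = 2.94·e^(−10.2900) = 9.98751e-05
Unnormalised posteriors:
  π_1·f_1 = 0.27 × 0.0919483 = 0.024826
  π_2·f_2 = 0.33 × 0.000610435 = 0.000201444
  π_3·f_3 = 0.17 × 0.000256285 = 4.35684e-05
  π_4·f_4 = 0.23 × 9.98751e-05 = 2.29713e-05
Evidence: 0.024826 + 0.000201444 + 4.35684e-05 + 2.29713e-05 = 0.025094
P(Population 1 | 3.5) ≈ 0.989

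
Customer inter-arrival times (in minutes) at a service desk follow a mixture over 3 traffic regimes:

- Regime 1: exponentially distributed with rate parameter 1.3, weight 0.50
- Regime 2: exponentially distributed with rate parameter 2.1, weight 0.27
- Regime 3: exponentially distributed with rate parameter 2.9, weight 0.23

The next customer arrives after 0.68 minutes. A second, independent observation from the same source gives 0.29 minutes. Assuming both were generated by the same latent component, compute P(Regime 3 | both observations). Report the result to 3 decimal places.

Posterior ∝ prior × likelihood, so P(k | x) ∝ P(Z=k) f_k(x); normalise over all components.
Since both observations come from the same component, the likelihood for component k is f_k(x₁)·f_k(x₂).
  f_1 = [1.3·e^(−1.3·0.68) = 1.3·e^(−0.8840) = 0.537065] × [0.891691] = 0.478896
  f_2 = [2.1·e^(−2.1·0.68) = 2.1·e^(−1.4280) = 0.503555] × [1.14218] = 0.575149
  f_3 = [2.9·e^(−2.9·0.68) = 2.9·e^(−1.9720) = 0.403617] × [1.25071] = 0.504807
Prior × likelihood for each component:
  P(Z=1)·f_1 = 0.50 × 0.478896 = 0.239448
  P(Z=2)·f_2 = 0.27 × 0.575149 = 0.15529
  P(Z=3)·f_3 = 0.23 × 0.504807 = 0.116106
Denominator: 0.239448 + 0.15529 + 0.116106 = 0.510844
So the posterior for Regime 3 is 0.116106 / 0.510844 ≈ 0.227.

0.227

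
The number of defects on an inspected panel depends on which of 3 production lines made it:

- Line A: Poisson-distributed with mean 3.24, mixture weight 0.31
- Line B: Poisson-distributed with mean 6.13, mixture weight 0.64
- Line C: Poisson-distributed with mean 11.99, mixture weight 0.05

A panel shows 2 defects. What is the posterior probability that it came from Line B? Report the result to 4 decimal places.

P(component k | x) = w_k·f_k(x) / marginal(x), where marginal(x) = Σ_j w_j·f_j(x).
Component likelihoods at x = 2 defects:
  p_A = 0.205563
  p_B = 0.0408946
  p_C = 0.000446085
Prior × likelihood for each component:
  w_A·p_A = 0.31 × 0.205563 = 0.0637247
  w_B·p_B = 0.64 × 0.0408946 = 0.0261725
  w_C·p_C = 0.05 × 0.000446085 = 2.23042e-05
Normaliser: 0.0637247 + 0.0261725 + 2.23042e-05 = 0.0899195
P(Line B | 2 defects) ≈ 0.2911

0.2911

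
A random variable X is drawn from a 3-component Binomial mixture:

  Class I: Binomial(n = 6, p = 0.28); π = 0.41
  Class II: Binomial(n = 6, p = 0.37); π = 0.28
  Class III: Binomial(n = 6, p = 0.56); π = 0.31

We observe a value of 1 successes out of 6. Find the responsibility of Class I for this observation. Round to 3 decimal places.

P(component k | x) = P(Z=k)·f_k(x) / marginal(x), where marginal(x) = Σ_j P(Z=j)·f_j(x).
Component likelihoods at x = 1 successes out of 6:
  f_I = C(6,1)·0.28^1·0.72^5 = 6·0.28·0.193492 = 0.325066
  f_II = C(6,1)·0.37^1·0.63^5 = 6·0.37·0.0992437 = 0.220321
  f_III = C(6,1)·0.56^1·0.44^5 = 6·0.56·0.0164916 = 0.0554119
Prior × likelihood for each component:
  P(Z=I)·f_I = 0.41 × 0.325066 = 0.133277
  P(Z=II)·f_II = 0.28 × 0.220321 = 0.0616899
  P(Z=III)·f_III = 0.31 × 0.0554119 = 0.0171777
Sum: 0.133277 + 0.0616899 + 0.0171777 = 0.212145
P(Class I | x) = 0.133277 / 0.212145 ≈ 0.628

0.628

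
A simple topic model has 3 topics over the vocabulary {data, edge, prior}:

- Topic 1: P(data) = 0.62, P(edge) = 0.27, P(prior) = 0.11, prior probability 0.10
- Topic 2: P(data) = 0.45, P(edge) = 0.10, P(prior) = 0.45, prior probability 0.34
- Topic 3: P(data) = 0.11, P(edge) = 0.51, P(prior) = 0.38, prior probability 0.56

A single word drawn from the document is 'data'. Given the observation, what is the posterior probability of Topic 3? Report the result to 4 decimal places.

0.2227

P(component k | x) = P(Z=k)·f_k(x) / marginal(x), where marginal(x) = Σ_j P(Z=j)·f_j(x).
Categorical probabilities:
  L_1 = 0.62
  L_2 = 0.45
  L_3 = 0.11
Prior × likelihood for each component:
  P(Z=1)·L_1 = 0.10 × 0.62 = 0.062
  P(Z=2)·L_2 = 0.34 × 0.45 = 0.153
  P(Z=3)·L_3 = 0.56 × 0.11 = 0.0616
Denominator: 0.062 + 0.153 + 0.0616 = 0.2766
Responsibility of Topic 3: 0.0616 / 0.2766 ≈ 0.2227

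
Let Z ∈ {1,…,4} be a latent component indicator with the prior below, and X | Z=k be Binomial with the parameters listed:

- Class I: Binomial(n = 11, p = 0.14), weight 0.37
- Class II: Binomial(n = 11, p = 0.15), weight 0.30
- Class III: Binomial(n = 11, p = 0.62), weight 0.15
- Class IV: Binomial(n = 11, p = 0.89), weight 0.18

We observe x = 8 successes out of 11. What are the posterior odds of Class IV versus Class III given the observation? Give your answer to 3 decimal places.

0.525

Only the two components matter; the odds are (π_i f_i(x)) / (π_j f_j(x)).
Component likelihoods at x = 8 successes out of 11:
  p_I = C(11,8)·0.14^8·0.86^3 = 165·1.47579e-07·0.636056 = 1.54883e-05
  p_II = C(11,8)·0.15^8·0.85^3 = 165·2.56289e-07·0.614125 = 2.59699e-05
  p_III = C(11,8)·0.62^8·0.38^3 = 165·0.021834·0.054872 = 0.197683
  p_IV = C(11,8)·0.89^8·0.11^3 = 165·0.393659·0.001331 = 0.0864534
Posterior odds = (π_IV·p_IV) / (π_III·p_III) = (0.18·0.0864534) / (0.15·0.197683) = 0.0155616 / 0.0296524 ≈ 0.525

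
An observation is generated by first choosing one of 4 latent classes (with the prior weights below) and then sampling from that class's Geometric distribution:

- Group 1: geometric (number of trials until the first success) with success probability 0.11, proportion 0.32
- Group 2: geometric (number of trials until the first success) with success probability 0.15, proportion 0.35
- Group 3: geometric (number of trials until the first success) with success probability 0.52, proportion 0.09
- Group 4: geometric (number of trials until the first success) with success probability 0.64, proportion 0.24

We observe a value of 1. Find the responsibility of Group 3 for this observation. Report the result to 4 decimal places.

0.1624

The responsibility of component k is w_k f_k(x) divided by Σ_j w_j f_j(x).
Evaluate each component's likelihood at the observed value:
  p_1 = 0.11·(1−0.11)^0 = 0.11·1 = 0.11
  p_2 = 0.15·(1−0.15)^0 = 0.15·1 = 0.15
  p_3 = 0.52·(1−0.52)^0 = 0.52·1 = 0.52
  p_4 = 0.64·(1−0.64)^0 = 0.64·1 = 0.64
Prior × likelihood for each component:
  w_1·p_1 = 0.32 × 0.11 = 0.0352
  w_2·p_2 = 0.35 × 0.15 = 0.0525
  w_3·p_3 = 0.09 × 0.52 = 0.0468
  w_4·p_4 = 0.24 × 0.64 = 0.1536
Marginal: 0.0352 + 0.0525 + 0.0468 + 0.1536 = 0.2881
So the posterior for Group 3 is 0.0468 / 0.2881 ≈ 0.1624.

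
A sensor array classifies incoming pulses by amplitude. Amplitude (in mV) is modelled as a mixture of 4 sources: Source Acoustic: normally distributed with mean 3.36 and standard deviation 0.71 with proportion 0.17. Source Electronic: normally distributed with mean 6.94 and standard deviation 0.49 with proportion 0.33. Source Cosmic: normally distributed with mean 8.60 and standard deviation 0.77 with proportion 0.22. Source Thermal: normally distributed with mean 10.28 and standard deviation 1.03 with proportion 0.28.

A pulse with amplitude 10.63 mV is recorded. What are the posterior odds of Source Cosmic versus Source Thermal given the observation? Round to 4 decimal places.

0.0345

Only the two components matter; the odds are (π_i f_i(x)) / (π_j f_j(x)).
Normal densities:
  p_Acoustic = (1/(0.71·√(2π)))·exp(−(10.63−3.36)²/(2·0.71²)) = 0.561891·exp(-52.42303) = 9.60768e-24
  p_Electronic = (1/(0.49·√(2π)))·exp(−(10.63−6.94)²/(2·0.49²)) = 0.814168·exp(-28.35506) = 3.94701e-13
  p_Cosmic = (1/(0.77·√(2π)))·exp(−(10.63−8.60)²/(2·0.77²)) = 0.518107·exp(-3.47521) = 0.0160382
  p_Thermal = (1/(1.03·√(2π)))·exp(−(10.63−10.28)²/(2·1.03²)) = 0.387323·exp(-0.05773) = 0.365594
0.00352841 / 0.102366 ≈ 0.0345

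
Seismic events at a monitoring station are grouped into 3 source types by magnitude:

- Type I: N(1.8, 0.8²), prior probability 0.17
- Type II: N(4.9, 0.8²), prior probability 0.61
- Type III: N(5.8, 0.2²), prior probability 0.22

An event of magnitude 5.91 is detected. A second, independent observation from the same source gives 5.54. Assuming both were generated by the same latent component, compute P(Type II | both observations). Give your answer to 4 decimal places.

P(component k | x) = π_k·f_k(x) / marginal(x), where marginal(x) = Σ_j π_j·f_j(x).
Since both observations come from the same component, the likelihood for component k is f_k(x₁)·f_k(x₂).
  L_I = [(1/(0.8·√(2π)))·exp(−(5.91−1.8)²/(2·0.8²)) = 0.498678·exp(-13.19695) = 9.2567e-07] × [8.95223e-06] = 8.28681e-12
  L_II = [(1/(0.8·√(2π)))·exp(−(5.91−4.9)²/(2·0.8²)) = 0.498678·exp(-0.79695) = 0.224754] × [0.362114] = 0.0813867
  L_III = [(1/(0.2·√(2π)))·exp(−(5.91−5.8)²/(2·0.2²)) = 1.994711·exp(-0.15125) = 1.71472] × [0.856843] = 1.46925
Weight by the priors:
  π_I·L_I = 0.17 × 8.28681e-12 = 1.40876e-12
  π_II·L_II = 0.61 × 0.0813867 = 0.0496459
  π_III·L_III = 0.22 × 1.46925 = 0.323234
Evidence: 1.40876e-12 + 0.0496459 + 0.323234 = 0.37288
P(Type II | data) = 0.0496459 / 0.37288 ≈ 0.1331

0.1331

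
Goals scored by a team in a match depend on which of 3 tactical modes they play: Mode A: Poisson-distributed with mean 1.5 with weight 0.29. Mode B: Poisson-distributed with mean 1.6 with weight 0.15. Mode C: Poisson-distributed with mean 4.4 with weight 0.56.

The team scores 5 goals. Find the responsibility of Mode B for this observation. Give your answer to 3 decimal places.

The responsibility of component k is π_k f_k(x) divided by Σ_j π_j f_j(x).
Component likelihoods at x = 5 goals:
  L_A = 0.01412
  L_B = 0.017642
  L_C = 0.168728
Unnormalised posteriors:
  π_A·L_A = 0.29 × 0.01412 = 0.00409479
  π_B·L_B = 0.15 × 0.017642 = 0.0026463
  π_C·L_C = 0.56 × 0.168728 = 0.0944875
Normaliser: 0.00409479 + 0.0026463 + 0.0944875 = 0.101229
So the posterior for Mode B is 0.0026463 / 0.101229 ≈ 0.026.

0.026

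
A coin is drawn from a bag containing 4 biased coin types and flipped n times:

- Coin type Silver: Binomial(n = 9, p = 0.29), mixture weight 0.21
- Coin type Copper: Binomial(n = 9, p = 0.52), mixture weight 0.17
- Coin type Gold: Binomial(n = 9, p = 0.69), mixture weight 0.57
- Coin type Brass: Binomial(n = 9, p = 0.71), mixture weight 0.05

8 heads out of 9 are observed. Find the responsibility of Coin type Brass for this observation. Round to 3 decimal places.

P(component k | x) = π_k·f_k(x) / marginal(x), where marginal(x) = Σ_j π_j·f_j(x).
Evaluate each component's likelihood at the observed value:
  f_Silver = C(9,8)·0.29^8·0.71^1 = 9·5.00246e-05·0.71 = 0.000319657
  f_Copper = C(9,8)·0.52^8·0.48^1 = 9·0.00534597·0.48 = 0.0230946
  f_Gold = C(9,8)·0.69^8·0.31^1 = 9·0.0513798·0.31 = 0.14335
  f_Brass = C(9,8)·0.71^8·0.29^1 = 9·0.0645754·0.29 = 0.168542
Multiply by the mixture weights:
  π_Silver·f_Silver = 0.21 × 0.000319657 = 6.71281e-05
  π_Copper·f_Copper = 0.17 × 0.0230946 = 0.00392608
  π_Gold·f_Gold = 0.57 × 0.14335 = 0.0817094
  π_Brass·f_Brass = 0.05 × 0.168542 = 0.00842708
Normaliser: 6.71281e-05 + 0.00392608 + 0.0817094 + 0.00842708 = 0.0941296
So the posterior for Coin type Brass is 0.00842708 / 0.0941296 ≈ 0.090.

0.090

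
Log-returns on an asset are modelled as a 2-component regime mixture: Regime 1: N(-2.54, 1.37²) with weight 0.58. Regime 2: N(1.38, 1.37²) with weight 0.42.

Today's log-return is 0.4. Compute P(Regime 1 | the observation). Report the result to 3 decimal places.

The responsibility of component k is w_k f_k(x) divided by Σ_j w_j f_j(x).
Component likelihoods at x = 0.4:
  L_1 = 0.0291187
  L_2 = 0.225464
Multiply by the mixture weights:
  w_1·L_1 = 0.58 × 0.0291187 = 0.0168888
  w_2·L_2 = 0.42 × 0.225464 = 0.0946947
Marginal: 0.0168888 + 0.0946947 = 0.111584
P(Regime 1 | 0.4) = 0.0168888 / 0.111584 ≈ 0.151

0.151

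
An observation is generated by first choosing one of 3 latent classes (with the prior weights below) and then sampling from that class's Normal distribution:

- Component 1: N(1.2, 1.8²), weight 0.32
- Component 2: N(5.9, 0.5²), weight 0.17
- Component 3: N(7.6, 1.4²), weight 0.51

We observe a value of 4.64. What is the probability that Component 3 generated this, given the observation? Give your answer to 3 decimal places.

The responsibility of component k is π_k f_k(x) divided by Σ_j π_j f_j(x).
Component likelihoods at x = 4.64:
  p_1 = (1/(1.8·√(2π)))·exp(−(4.64−1.2)²/(2·1.8²)) = 0.221635·exp(-1.82617) = 0.0356895
  p_2 = (1/(0.5·√(2π)))·exp(−(4.64−5.9)²/(2·0.5²)) = 0.797885·exp(-3.17520) = 0.0333402
  p_3 = (1/(1.4·√(2π)))·exp(−(4.64−7.6)²/(2·1.4²)) = 0.284959·exp(-2.23510) = 0.0304852
Multiply by the mixture weights:
  π_1·p_1 = 0.32 × 0.0356895 = 0.0114206
  π_2·p_2 = 0.17 × 0.0333402 = 0.00566783
  π_3·p_3 = 0.51 × 0.0304852 = 0.0155475
Marginal: 0.0114206 + 0.00566783 + 0.0155475 = 0.032636
Responsibility of Component 3: 0.0155475 / 0.032636 ≈ 0.476

0.476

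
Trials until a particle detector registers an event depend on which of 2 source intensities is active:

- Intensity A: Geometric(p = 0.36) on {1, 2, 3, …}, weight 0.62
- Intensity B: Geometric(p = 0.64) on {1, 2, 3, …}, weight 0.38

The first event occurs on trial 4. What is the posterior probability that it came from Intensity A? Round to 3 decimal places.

0.838

Posterior ∝ prior × likelihood, so P(k | x) ∝ π_k f_k(x); normalise over all components.
Geometric probabilities:
  p_A = 0.0943718
  p_B = 0.0298598
Unnormalised posteriors:
  π_A·p_A = 0.62 × 0.0943718 = 0.0585105
  π_B·p_B = 0.38 × 0.0298598 = 0.0113467
Denominator: 0.0585105 + 0.0113467 = 0.0698573
So the posterior for Intensity A is 0.0585105 / 0.0698573 ≈ 0.838.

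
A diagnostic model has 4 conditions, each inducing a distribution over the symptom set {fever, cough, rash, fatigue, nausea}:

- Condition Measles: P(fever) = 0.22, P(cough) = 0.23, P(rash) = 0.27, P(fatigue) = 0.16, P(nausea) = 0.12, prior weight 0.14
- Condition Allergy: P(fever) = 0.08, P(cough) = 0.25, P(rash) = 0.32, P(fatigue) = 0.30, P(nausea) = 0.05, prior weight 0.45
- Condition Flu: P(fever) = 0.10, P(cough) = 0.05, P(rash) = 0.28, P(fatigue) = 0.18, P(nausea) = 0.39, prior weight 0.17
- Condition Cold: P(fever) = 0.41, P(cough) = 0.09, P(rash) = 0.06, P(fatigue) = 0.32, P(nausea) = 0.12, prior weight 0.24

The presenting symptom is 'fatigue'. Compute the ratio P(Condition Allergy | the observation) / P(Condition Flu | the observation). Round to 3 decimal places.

Since P(k|x) ∝ π_k f_k(x), the posterior odds are π_i f_i(x) / (π_j f_j(x)).
Categorical probabilities:
  f_Measles = 0.16
  f_Allergy = 0.3
  f_Flu = 0.18
  f_Cold = 0.32
Posterior odds = (π_Allergy·f_Allergy) / (π_Flu·f_Flu) = (0.45·0.3) / (0.17·0.18) = 0.135 / 0.0306 ≈ 4.412

4.412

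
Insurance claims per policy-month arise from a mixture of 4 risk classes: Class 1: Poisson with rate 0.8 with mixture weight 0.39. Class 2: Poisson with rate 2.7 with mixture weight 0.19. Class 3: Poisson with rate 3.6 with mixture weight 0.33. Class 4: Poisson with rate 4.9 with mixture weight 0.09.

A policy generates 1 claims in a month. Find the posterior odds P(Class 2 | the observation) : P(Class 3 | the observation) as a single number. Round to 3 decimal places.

1.062

Only the two components matter; the odds are (P(Z=i) f_i(x)) / (P(Z=j) f_j(x)).
Evaluate each component's likelihood at the observed value:
  f_1 = 0.359463
  f_2 = 0.181455
  f_3 = 0.0983654
  f_4 = 0.0364883
0.0344764 / 0.0324606 ≈ 1.062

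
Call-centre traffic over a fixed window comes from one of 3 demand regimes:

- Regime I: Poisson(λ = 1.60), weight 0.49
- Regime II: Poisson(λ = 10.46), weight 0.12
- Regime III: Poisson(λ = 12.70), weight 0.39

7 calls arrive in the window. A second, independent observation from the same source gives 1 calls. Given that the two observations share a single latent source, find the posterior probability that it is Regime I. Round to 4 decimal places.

0.9810

Posterior ∝ prior × likelihood, so P(k | x) ∝ π_k f_k(x); normalise over all components.
Since both observations come from the same component, the likelihood for component k is f_k(x₁)·f_k(x₂).
  p_I = [0.00107532] × [0.323034] = 0.000347366
  p_II = [0.077906] × [0.000299786] = 2.33551e-05
  p_III = [0.0322593] × [3.87493e-05] = 1.25003e-06
Weight by the priors:
  π_I·p_I = 0.49 × 0.000347366 = 0.000170209
  π_II·p_II = 0.12 × 2.33551e-05 = 2.80262e-06
  π_III·p_III = 0.39 × 1.25003e-06 = 4.87511e-07
Sum: 0.000170209 + 2.80262e-06 + 4.87511e-07 = 0.000173499
P(Regime I | x₁, x₂) ≈ 0.9810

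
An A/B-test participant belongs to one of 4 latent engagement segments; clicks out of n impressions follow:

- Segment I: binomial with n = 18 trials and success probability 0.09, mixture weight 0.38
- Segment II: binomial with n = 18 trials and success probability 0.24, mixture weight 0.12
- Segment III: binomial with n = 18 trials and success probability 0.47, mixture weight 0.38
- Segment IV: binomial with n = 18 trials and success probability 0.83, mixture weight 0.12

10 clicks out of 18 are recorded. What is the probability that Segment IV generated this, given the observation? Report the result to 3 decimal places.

0.010

By Bayes' theorem, P(k | x) = w_k f_k(x) / Σ_j w_j f_j(x).
Evaluate each component's likelihood at the observed value:
  p_I = 7.17486e-07
  p_II = 0.00308801
  p_III = 0.143299
  p_IV = 0.0047362
Unnormalised posteriors:
  w_I·p_I = 0.38 × 7.17486e-07 = 2.72645e-07
  w_II·p_II = 0.12 × 0.00308801 = 0.000370561
  w_III·p_III = 0.38 × 0.143299 = 0.0544536
  w_IV·p_IV = 0.12 × 0.0047362 = 0.000568344
Normaliser: 2.72645e-07 + 0.000370561 + 0.0544536 + 0.000568344 = 0.0553928
Responsibility of Segment IV: 0.000568344 / 0.0553928 ≈ 0.010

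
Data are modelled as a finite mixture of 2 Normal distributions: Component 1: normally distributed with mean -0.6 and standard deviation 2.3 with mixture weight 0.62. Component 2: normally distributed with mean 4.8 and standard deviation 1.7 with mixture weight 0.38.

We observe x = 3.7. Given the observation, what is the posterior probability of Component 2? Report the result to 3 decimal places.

By Bayes' theorem, P(k | x) = π_k f_k(x) / Σ_j π_j f_j(x).
Normal densities:
  f_1 = (1/(2.3·√(2π)))·exp(−(3.7−-0.6)²/(2·2.3²)) = 0.173453·exp(-1.74764) = 0.0302129
  f_2 = (1/(1.7·√(2π)))·exp(−(3.7−4.8)²/(2·1.7²)) = 0.234672·exp(-0.20934) = 0.190346
Unnormalised posteriors:
  π_1·f_1 = 0.62 × 0.0302129 = 0.018732
  π_2·f_2 = 0.38 × 0.190346 = 0.0723317
Sum: 0.018732 + 0.0723317 = 0.0910637
P(Component 2 | 3.7) = 0.0723317 / 0.0910637 ≈ 0.794

0.794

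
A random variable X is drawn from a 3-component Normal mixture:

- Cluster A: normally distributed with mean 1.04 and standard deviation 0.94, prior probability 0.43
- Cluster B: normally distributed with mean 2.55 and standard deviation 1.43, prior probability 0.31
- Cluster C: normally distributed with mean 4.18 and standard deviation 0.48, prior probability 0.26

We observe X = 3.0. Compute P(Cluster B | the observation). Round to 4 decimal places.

0.7246

Apply Bayes' rule: the posterior for each component is proportional to its prior times its likelihood at x.
Component likelihoods at x = 3.0:
  p_A = 0.0482723
  p_B = 0.265504
  p_C = 0.0404912
Weight by the priors:
  π_A·p_A = 0.43 × 0.0482723 = 0.0207571
  π_B·p_B = 0.31 × 0.265504 = 0.0823062
  π_C·p_C = 0.26 × 0.0404912 = 0.0105277
Denominator: 0.0207571 + 0.0823062 + 0.0105277 = 0.113591
P(Cluster B | data) = 0.0823062 / 0.113591 ≈ 0.7246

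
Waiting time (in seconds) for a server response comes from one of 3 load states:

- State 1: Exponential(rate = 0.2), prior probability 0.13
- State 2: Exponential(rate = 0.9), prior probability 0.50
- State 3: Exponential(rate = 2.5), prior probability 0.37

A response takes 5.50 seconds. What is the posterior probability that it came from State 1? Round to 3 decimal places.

0.731

By Bayes' theorem, P(k | x) = w_k f_k(x) / Σ_j w_j f_j(x).
Component likelihoods at x = 5.50 seconds:
  L_1 = 0.0665742
  L_2 = 0.00637507
  L_3 = 2.66926e-06
Weight by the priors:
  w_1·L_1 = 0.13 × 0.0665742 = 0.00865465
  w_2·L_2 = 0.50 × 0.00637507 = 0.00318753
  w_3·L_3 = 0.37 × 2.66926e-06 = 9.87626e-07
Marginal: 0.00865465 + 0.00318753 + 9.87626e-07 = 0.0118432
P(State 1 | 5.50 seconds) ≈ 0.731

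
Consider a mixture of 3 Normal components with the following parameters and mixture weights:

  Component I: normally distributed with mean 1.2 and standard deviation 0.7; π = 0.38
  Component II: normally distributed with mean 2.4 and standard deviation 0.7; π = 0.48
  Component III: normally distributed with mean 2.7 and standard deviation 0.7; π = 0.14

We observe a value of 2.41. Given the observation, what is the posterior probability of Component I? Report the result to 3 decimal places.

0.123

Posterior ∝ prior × likelihood, so P(k | x) ∝ π_k f_k(x); normalise over all components.
Evaluate each component's likelihood at the observed value:
  L_I = 0.127934
  L_II = 0.569859
  L_III = 0.523049
Prior × likelihood for each component:
  π_I·L_I = 0.38 × 0.127934 = 0.0486148
  π_II·L_II = 0.48 × 0.569859 = 0.273533
  π_III·L_III = 0.14 × 0.523049 = 0.0732269
Denominator: 0.0486148 + 0.273533 + 0.0732269 = 0.395374
So the posterior for Component I is 0.0486148 / 0.395374 ≈ 0.123.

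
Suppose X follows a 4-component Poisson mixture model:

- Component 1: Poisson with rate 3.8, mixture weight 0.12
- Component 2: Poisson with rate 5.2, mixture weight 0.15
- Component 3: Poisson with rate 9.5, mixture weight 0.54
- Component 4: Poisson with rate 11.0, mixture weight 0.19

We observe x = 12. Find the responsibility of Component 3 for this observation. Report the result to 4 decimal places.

0.6794

The responsibility of component k is π_k f_k(x) divided by Σ_j π_j f_j(x).
Evaluate each component's likelihood at the observed value:
  f_1 = 0.000423396
  f_2 = 0.00450165
  f_3 = 0.0844401
  f_4 = 0.10943
Multiply by the mixture weights:
  π_1·f_1 = 0.12 × 0.000423396 = 5.08076e-05
  π_2·f_2 = 0.15 × 0.00450165 = 0.000675248
  π_3·f_3 = 0.54 × 0.0844401 = 0.0455977
  π_4·f_4 = 0.19 × 0.10943 = 0.0207917
Sum: 5.08076e-05 + 0.000675248 + 0.0455977 + 0.0207917 = 0.0671154
P(Component 3 | 12) ≈ 0.6794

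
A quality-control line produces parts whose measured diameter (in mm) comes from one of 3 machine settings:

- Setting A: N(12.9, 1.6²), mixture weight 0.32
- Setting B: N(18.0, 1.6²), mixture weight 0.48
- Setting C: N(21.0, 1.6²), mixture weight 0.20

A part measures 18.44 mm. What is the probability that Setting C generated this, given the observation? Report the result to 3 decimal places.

0.107

Apply Bayes' rule: the posterior for each component is proportional to its prior times its likelihood at x.
Evaluate each component's likelihood at the observed value:
  f_A = (1/(1.6·√(2π)))·exp(−(18.44−12.9)²/(2·1.6²)) = 0.249339·exp(-5.99445) = 0.000621487
  f_B = (1/(1.6·√(2π)))·exp(−(18.44−18.0)²/(2·1.6²)) = 0.249339·exp(-0.03781) = 0.240087
  f_C = (1/(1.6·√(2π)))·exp(−(18.44−21.0)²/(2·1.6²)) = 0.249339·exp(-1.28000) = 0.0693255
Multiply by the mixture weights:
  π_A·f_A = 0.32 × 0.000621487 = 0.000198876
  π_B·f_B = 0.48 × 0.240087 = 0.115242
  π_C·f_C = 0.20 × 0.0693255 = 0.0138651
Marginal: 0.000198876 + 0.115242 + 0.0138651 = 0.129306
So the posterior for Setting C is 0.0138651 / 0.129306 ≈ 0.107.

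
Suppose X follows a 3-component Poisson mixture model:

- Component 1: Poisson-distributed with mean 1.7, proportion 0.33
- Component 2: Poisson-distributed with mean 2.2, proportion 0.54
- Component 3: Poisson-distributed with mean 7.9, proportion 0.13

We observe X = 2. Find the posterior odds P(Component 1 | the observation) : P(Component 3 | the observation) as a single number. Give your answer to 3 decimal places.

57.922

The posterior odds equal the prior odds times the likelihood ratio: (π_i/π_j)·(f_i(x)/f_j(x)).
Component likelihoods at x = 2:
  f_1 = 0.263978
  f_2 = 0.268144
  f_3 = 0.0115691
0.0871126 / 0.00150398 ≈ 57.922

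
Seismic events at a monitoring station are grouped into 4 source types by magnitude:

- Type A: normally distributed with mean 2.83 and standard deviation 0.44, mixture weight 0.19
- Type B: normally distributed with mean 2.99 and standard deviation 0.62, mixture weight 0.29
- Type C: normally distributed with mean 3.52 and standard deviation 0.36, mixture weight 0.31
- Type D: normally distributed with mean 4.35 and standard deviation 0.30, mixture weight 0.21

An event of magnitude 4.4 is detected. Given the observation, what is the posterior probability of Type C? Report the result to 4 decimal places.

The responsibility of component k is P(Z=k) f_k(x) divided by Σ_j P(Z=j) f_j(x).
Normal densities:
  L_A = (1/(0.44·√(2π)))·exp(−(4.4−2.83)²/(2·0.44²)) = 0.906687·exp(-6.36596) = 0.00155868
  L_B = (1/(0.62·√(2π)))·exp(−(4.4−2.99)²/(2·0.62²)) = 0.643455·exp(-2.58598) = 0.0484666
  L_C = (1/(0.36·√(2π)))·exp(−(4.4−3.52)²/(2·0.36²)) = 1.108173·exp(-2.98765) = 0.0558581
  L_D = (1/(0.30·√(2π)))·exp(−(4.4−4.35)²/(2·0.30²)) = 1.329808·exp(-0.01389) = 1.31147
Unnormalised posteriors:
  P(Z=A)·L_A = 0.19 × 0.00155868 = 0.000296148
  P(Z=B)·L_B = 0.29 × 0.0484666 = 0.0140553
  P(Z=C)·L_C = 0.31 × 0.0558581 = 0.017316
  P(Z=D)·L_D = 0.21 × 1.31147 = 0.275408
Normaliser: 0.000296148 + 0.0140553 + 0.017316 + 0.275408 = 0.307075
So the posterior for Type C is 0.017316 / 0.307075 ≈ 0.0564.

0.0564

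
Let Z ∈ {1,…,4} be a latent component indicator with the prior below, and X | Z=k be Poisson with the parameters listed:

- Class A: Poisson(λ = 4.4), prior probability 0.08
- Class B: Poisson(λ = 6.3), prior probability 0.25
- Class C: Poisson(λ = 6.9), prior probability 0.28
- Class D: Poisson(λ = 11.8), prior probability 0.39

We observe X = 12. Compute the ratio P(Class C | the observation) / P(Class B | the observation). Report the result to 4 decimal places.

Only the two components matter; the odds are (π_i f_i(x)) / (π_j f_j(x)).
Evaluate each component's likelihood at the observed value:
  f_A = e^(−4.4)·4.4^12/12! = 0.00134958
  f_B = e^(−6.3)·6.3^12/12! = 0.0149863
  f_C = e^(−6.9)·6.9^12/12! = 0.0245031
  f_D = e^(−11.8)·11.8^12/12! = 0.114175
Posterior odds = (π_C·f_C) / (π_B·f_B) = (0.28·0.0245031) / (0.25·0.0149863) = 0.00686085 / 0.00374657 ≈ 1.8312

1.8312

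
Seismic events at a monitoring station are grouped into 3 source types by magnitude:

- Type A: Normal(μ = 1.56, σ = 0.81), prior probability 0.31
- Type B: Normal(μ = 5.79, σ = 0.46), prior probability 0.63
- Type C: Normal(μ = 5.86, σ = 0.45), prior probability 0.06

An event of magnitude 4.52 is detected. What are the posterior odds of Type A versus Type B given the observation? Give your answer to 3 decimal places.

0.016

The posterior odds equal the prior odds times the likelihood ratio: (π_i/π_j)·(f_i(x)/f_j(x)).
Component likelihoods at x = 4.52:
  f_A = 0.000620337
  f_B = 0.0191853
  f_C = 0.0105249
Posterior odds = (π_A·f_A) / (π_B·f_B) = (0.31·0.000620337) / (0.63·0.0191853) = 0.000192304 / 0.0120867 ≈ 0.016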